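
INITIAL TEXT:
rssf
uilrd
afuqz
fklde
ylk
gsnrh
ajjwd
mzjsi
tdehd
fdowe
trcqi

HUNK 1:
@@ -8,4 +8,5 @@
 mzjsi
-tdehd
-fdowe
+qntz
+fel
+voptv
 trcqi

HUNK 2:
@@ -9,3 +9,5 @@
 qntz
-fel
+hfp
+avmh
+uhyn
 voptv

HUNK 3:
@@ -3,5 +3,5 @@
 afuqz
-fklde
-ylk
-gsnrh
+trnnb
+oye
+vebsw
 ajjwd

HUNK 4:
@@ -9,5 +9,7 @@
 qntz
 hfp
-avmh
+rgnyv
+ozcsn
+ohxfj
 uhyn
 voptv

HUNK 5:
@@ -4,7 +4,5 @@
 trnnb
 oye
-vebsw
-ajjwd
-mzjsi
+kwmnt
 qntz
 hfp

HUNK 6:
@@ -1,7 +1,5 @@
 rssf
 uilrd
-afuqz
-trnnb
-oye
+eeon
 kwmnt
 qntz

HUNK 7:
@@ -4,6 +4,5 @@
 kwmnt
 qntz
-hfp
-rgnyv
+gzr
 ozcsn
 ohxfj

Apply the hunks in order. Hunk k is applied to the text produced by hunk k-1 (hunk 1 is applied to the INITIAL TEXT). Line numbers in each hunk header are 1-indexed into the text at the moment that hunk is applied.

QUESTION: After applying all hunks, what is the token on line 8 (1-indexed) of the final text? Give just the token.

Hunk 1: at line 8 remove [tdehd,fdowe] add [qntz,fel,voptv] -> 12 lines: rssf uilrd afuqz fklde ylk gsnrh ajjwd mzjsi qntz fel voptv trcqi
Hunk 2: at line 9 remove [fel] add [hfp,avmh,uhyn] -> 14 lines: rssf uilrd afuqz fklde ylk gsnrh ajjwd mzjsi qntz hfp avmh uhyn voptv trcqi
Hunk 3: at line 3 remove [fklde,ylk,gsnrh] add [trnnb,oye,vebsw] -> 14 lines: rssf uilrd afuqz trnnb oye vebsw ajjwd mzjsi qntz hfp avmh uhyn voptv trcqi
Hunk 4: at line 9 remove [avmh] add [rgnyv,ozcsn,ohxfj] -> 16 lines: rssf uilrd afuqz trnnb oye vebsw ajjwd mzjsi qntz hfp rgnyv ozcsn ohxfj uhyn voptv trcqi
Hunk 5: at line 4 remove [vebsw,ajjwd,mzjsi] add [kwmnt] -> 14 lines: rssf uilrd afuqz trnnb oye kwmnt qntz hfp rgnyv ozcsn ohxfj uhyn voptv trcqi
Hunk 6: at line 1 remove [afuqz,trnnb,oye] add [eeon] -> 12 lines: rssf uilrd eeon kwmnt qntz hfp rgnyv ozcsn ohxfj uhyn voptv trcqi
Hunk 7: at line 4 remove [hfp,rgnyv] add [gzr] -> 11 lines: rssf uilrd eeon kwmnt qntz gzr ozcsn ohxfj uhyn voptv trcqi
Final line 8: ohxfj

Answer: ohxfj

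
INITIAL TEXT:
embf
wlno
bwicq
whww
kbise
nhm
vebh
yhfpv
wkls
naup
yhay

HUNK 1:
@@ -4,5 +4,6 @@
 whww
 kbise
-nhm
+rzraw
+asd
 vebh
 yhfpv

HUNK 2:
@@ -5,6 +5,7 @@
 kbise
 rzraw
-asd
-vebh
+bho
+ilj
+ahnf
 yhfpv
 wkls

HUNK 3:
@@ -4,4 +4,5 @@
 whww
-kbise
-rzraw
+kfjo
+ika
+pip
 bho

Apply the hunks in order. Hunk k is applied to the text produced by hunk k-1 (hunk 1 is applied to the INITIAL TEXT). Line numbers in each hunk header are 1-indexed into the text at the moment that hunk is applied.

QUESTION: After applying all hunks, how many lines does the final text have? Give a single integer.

Answer: 14

Derivation:
Hunk 1: at line 4 remove [nhm] add [rzraw,asd] -> 12 lines: embf wlno bwicq whww kbise rzraw asd vebh yhfpv wkls naup yhay
Hunk 2: at line 5 remove [asd,vebh] add [bho,ilj,ahnf] -> 13 lines: embf wlno bwicq whww kbise rzraw bho ilj ahnf yhfpv wkls naup yhay
Hunk 3: at line 4 remove [kbise,rzraw] add [kfjo,ika,pip] -> 14 lines: embf wlno bwicq whww kfjo ika pip bho ilj ahnf yhfpv wkls naup yhay
Final line count: 14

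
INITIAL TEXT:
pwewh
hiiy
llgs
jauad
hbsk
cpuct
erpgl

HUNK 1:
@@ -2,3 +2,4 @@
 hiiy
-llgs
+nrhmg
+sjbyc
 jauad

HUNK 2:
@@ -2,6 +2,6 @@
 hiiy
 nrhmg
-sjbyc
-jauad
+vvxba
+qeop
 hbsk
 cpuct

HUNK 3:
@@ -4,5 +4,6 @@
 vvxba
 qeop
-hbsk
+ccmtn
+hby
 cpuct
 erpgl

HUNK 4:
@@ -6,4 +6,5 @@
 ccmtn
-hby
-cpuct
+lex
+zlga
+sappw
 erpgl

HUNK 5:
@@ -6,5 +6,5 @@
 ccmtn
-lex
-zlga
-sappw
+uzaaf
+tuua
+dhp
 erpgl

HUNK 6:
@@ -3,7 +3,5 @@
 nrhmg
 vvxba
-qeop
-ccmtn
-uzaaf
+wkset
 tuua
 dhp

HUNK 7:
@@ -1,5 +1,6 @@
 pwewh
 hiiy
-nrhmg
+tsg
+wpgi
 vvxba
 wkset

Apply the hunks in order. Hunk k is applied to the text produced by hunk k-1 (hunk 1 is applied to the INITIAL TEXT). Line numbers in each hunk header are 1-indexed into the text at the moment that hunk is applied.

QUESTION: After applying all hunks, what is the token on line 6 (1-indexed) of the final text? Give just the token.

Answer: wkset

Derivation:
Hunk 1: at line 2 remove [llgs] add [nrhmg,sjbyc] -> 8 lines: pwewh hiiy nrhmg sjbyc jauad hbsk cpuct erpgl
Hunk 2: at line 2 remove [sjbyc,jauad] add [vvxba,qeop] -> 8 lines: pwewh hiiy nrhmg vvxba qeop hbsk cpuct erpgl
Hunk 3: at line 4 remove [hbsk] add [ccmtn,hby] -> 9 lines: pwewh hiiy nrhmg vvxba qeop ccmtn hby cpuct erpgl
Hunk 4: at line 6 remove [hby,cpuct] add [lex,zlga,sappw] -> 10 lines: pwewh hiiy nrhmg vvxba qeop ccmtn lex zlga sappw erpgl
Hunk 5: at line 6 remove [lex,zlga,sappw] add [uzaaf,tuua,dhp] -> 10 lines: pwewh hiiy nrhmg vvxba qeop ccmtn uzaaf tuua dhp erpgl
Hunk 6: at line 3 remove [qeop,ccmtn,uzaaf] add [wkset] -> 8 lines: pwewh hiiy nrhmg vvxba wkset tuua dhp erpgl
Hunk 7: at line 1 remove [nrhmg] add [tsg,wpgi] -> 9 lines: pwewh hiiy tsg wpgi vvxba wkset tuua dhp erpgl
Final line 6: wkset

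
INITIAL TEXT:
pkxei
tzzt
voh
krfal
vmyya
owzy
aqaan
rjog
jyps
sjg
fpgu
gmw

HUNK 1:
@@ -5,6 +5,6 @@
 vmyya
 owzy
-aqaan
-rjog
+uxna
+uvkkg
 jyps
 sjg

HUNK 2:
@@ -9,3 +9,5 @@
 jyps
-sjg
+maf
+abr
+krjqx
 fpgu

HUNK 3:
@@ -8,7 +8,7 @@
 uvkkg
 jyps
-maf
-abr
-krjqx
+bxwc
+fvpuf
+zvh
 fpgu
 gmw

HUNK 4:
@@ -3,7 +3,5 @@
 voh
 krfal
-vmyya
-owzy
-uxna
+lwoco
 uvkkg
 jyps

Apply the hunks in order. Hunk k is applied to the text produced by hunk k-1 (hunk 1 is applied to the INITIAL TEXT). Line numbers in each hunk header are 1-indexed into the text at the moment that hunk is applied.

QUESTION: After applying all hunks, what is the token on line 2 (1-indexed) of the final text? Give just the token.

Hunk 1: at line 5 remove [aqaan,rjog] add [uxna,uvkkg] -> 12 lines: pkxei tzzt voh krfal vmyya owzy uxna uvkkg jyps sjg fpgu gmw
Hunk 2: at line 9 remove [sjg] add [maf,abr,krjqx] -> 14 lines: pkxei tzzt voh krfal vmyya owzy uxna uvkkg jyps maf abr krjqx fpgu gmw
Hunk 3: at line 8 remove [maf,abr,krjqx] add [bxwc,fvpuf,zvh] -> 14 lines: pkxei tzzt voh krfal vmyya owzy uxna uvkkg jyps bxwc fvpuf zvh fpgu gmw
Hunk 4: at line 3 remove [vmyya,owzy,uxna] add [lwoco] -> 12 lines: pkxei tzzt voh krfal lwoco uvkkg jyps bxwc fvpuf zvh fpgu gmw
Final line 2: tzzt

Answer: tzzt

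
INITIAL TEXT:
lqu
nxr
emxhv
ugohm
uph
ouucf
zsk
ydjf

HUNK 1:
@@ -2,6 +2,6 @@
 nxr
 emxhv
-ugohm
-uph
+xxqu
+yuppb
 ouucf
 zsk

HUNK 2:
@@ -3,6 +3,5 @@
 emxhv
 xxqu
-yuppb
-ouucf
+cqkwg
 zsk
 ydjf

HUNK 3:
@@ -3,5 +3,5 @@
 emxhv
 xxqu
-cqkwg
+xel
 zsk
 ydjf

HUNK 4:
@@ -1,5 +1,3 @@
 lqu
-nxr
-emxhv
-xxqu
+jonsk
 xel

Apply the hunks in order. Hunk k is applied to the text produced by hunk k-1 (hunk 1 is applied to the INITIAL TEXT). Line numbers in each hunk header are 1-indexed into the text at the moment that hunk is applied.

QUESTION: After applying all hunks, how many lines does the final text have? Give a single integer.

Answer: 5

Derivation:
Hunk 1: at line 2 remove [ugohm,uph] add [xxqu,yuppb] -> 8 lines: lqu nxr emxhv xxqu yuppb ouucf zsk ydjf
Hunk 2: at line 3 remove [yuppb,ouucf] add [cqkwg] -> 7 lines: lqu nxr emxhv xxqu cqkwg zsk ydjf
Hunk 3: at line 3 remove [cqkwg] add [xel] -> 7 lines: lqu nxr emxhv xxqu xel zsk ydjf
Hunk 4: at line 1 remove [nxr,emxhv,xxqu] add [jonsk] -> 5 lines: lqu jonsk xel zsk ydjf
Final line count: 5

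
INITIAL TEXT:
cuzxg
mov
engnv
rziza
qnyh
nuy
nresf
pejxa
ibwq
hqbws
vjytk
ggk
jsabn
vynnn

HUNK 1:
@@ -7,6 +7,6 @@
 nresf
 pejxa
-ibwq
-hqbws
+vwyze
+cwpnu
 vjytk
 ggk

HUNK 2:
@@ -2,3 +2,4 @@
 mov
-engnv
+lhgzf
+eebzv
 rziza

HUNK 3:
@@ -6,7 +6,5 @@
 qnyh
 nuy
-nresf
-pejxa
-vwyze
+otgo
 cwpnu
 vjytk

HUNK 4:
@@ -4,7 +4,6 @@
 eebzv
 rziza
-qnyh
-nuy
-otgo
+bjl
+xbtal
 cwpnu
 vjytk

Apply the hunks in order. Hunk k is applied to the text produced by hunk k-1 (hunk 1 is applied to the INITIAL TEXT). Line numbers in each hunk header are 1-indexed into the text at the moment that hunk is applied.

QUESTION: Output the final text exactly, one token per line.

Answer: cuzxg
mov
lhgzf
eebzv
rziza
bjl
xbtal
cwpnu
vjytk
ggk
jsabn
vynnn

Derivation:
Hunk 1: at line 7 remove [ibwq,hqbws] add [vwyze,cwpnu] -> 14 lines: cuzxg mov engnv rziza qnyh nuy nresf pejxa vwyze cwpnu vjytk ggk jsabn vynnn
Hunk 2: at line 2 remove [engnv] add [lhgzf,eebzv] -> 15 lines: cuzxg mov lhgzf eebzv rziza qnyh nuy nresf pejxa vwyze cwpnu vjytk ggk jsabn vynnn
Hunk 3: at line 6 remove [nresf,pejxa,vwyze] add [otgo] -> 13 lines: cuzxg mov lhgzf eebzv rziza qnyh nuy otgo cwpnu vjytk ggk jsabn vynnn
Hunk 4: at line 4 remove [qnyh,nuy,otgo] add [bjl,xbtal] -> 12 lines: cuzxg mov lhgzf eebzv rziza bjl xbtal cwpnu vjytk ggk jsabn vynnn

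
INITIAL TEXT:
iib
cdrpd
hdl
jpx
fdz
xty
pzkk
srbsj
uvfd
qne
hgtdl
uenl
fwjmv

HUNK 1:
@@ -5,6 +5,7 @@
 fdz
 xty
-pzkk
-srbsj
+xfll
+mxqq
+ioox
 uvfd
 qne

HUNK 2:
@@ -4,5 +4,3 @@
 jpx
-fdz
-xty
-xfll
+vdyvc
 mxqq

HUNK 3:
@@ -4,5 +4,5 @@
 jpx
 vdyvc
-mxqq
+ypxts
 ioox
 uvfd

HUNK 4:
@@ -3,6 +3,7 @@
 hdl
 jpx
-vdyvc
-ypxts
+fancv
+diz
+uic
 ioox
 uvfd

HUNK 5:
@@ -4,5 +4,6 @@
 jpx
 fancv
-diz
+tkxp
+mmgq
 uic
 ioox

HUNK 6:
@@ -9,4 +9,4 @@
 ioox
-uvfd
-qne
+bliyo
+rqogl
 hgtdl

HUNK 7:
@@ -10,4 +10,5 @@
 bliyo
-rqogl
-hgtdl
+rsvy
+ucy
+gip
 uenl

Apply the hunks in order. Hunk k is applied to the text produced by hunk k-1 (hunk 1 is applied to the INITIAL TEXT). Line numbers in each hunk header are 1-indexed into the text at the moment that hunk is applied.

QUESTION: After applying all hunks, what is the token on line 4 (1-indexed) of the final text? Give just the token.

Answer: jpx

Derivation:
Hunk 1: at line 5 remove [pzkk,srbsj] add [xfll,mxqq,ioox] -> 14 lines: iib cdrpd hdl jpx fdz xty xfll mxqq ioox uvfd qne hgtdl uenl fwjmv
Hunk 2: at line 4 remove [fdz,xty,xfll] add [vdyvc] -> 12 lines: iib cdrpd hdl jpx vdyvc mxqq ioox uvfd qne hgtdl uenl fwjmv
Hunk 3: at line 4 remove [mxqq] add [ypxts] -> 12 lines: iib cdrpd hdl jpx vdyvc ypxts ioox uvfd qne hgtdl uenl fwjmv
Hunk 4: at line 3 remove [vdyvc,ypxts] add [fancv,diz,uic] -> 13 lines: iib cdrpd hdl jpx fancv diz uic ioox uvfd qne hgtdl uenl fwjmv
Hunk 5: at line 4 remove [diz] add [tkxp,mmgq] -> 14 lines: iib cdrpd hdl jpx fancv tkxp mmgq uic ioox uvfd qne hgtdl uenl fwjmv
Hunk 6: at line 9 remove [uvfd,qne] add [bliyo,rqogl] -> 14 lines: iib cdrpd hdl jpx fancv tkxp mmgq uic ioox bliyo rqogl hgtdl uenl fwjmv
Hunk 7: at line 10 remove [rqogl,hgtdl] add [rsvy,ucy,gip] -> 15 lines: iib cdrpd hdl jpx fancv tkxp mmgq uic ioox bliyo rsvy ucy gip uenl fwjmv
Final line 4: jpx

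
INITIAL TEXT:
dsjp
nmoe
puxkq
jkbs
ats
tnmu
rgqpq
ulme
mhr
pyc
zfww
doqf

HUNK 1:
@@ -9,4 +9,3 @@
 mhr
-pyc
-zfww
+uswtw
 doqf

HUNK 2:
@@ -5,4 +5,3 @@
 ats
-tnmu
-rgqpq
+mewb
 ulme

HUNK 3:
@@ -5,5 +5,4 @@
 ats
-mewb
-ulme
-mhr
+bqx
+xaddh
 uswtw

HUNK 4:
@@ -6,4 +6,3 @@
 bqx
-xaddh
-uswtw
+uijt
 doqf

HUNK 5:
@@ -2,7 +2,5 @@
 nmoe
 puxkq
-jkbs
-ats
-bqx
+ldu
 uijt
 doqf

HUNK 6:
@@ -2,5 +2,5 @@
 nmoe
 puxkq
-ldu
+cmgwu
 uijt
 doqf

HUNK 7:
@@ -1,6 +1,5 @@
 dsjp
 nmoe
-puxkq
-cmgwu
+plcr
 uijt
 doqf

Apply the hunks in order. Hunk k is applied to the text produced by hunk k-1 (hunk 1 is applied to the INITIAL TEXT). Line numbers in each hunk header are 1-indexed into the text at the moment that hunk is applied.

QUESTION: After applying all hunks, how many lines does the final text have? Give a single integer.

Hunk 1: at line 9 remove [pyc,zfww] add [uswtw] -> 11 lines: dsjp nmoe puxkq jkbs ats tnmu rgqpq ulme mhr uswtw doqf
Hunk 2: at line 5 remove [tnmu,rgqpq] add [mewb] -> 10 lines: dsjp nmoe puxkq jkbs ats mewb ulme mhr uswtw doqf
Hunk 3: at line 5 remove [mewb,ulme,mhr] add [bqx,xaddh] -> 9 lines: dsjp nmoe puxkq jkbs ats bqx xaddh uswtw doqf
Hunk 4: at line 6 remove [xaddh,uswtw] add [uijt] -> 8 lines: dsjp nmoe puxkq jkbs ats bqx uijt doqf
Hunk 5: at line 2 remove [jkbs,ats,bqx] add [ldu] -> 6 lines: dsjp nmoe puxkq ldu uijt doqf
Hunk 6: at line 2 remove [ldu] add [cmgwu] -> 6 lines: dsjp nmoe puxkq cmgwu uijt doqf
Hunk 7: at line 1 remove [puxkq,cmgwu] add [plcr] -> 5 lines: dsjp nmoe plcr uijt doqf
Final line count: 5

Answer: 5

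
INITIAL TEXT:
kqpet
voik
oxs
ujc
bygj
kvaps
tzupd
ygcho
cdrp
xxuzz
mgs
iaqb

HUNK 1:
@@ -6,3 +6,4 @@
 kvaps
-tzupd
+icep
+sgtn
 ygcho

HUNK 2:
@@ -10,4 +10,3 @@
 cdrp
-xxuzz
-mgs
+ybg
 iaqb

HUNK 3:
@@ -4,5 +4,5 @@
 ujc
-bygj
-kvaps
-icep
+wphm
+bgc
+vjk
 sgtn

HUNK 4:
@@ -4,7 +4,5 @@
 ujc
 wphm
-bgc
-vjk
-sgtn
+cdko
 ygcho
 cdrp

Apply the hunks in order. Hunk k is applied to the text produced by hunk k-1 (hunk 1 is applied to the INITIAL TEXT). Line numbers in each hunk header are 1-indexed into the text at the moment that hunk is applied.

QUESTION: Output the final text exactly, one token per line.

Answer: kqpet
voik
oxs
ujc
wphm
cdko
ygcho
cdrp
ybg
iaqb

Derivation:
Hunk 1: at line 6 remove [tzupd] add [icep,sgtn] -> 13 lines: kqpet voik oxs ujc bygj kvaps icep sgtn ygcho cdrp xxuzz mgs iaqb
Hunk 2: at line 10 remove [xxuzz,mgs] add [ybg] -> 12 lines: kqpet voik oxs ujc bygj kvaps icep sgtn ygcho cdrp ybg iaqb
Hunk 3: at line 4 remove [bygj,kvaps,icep] add [wphm,bgc,vjk] -> 12 lines: kqpet voik oxs ujc wphm bgc vjk sgtn ygcho cdrp ybg iaqb
Hunk 4: at line 4 remove [bgc,vjk,sgtn] add [cdko] -> 10 lines: kqpet voik oxs ujc wphm cdko ygcho cdrp ybg iaqb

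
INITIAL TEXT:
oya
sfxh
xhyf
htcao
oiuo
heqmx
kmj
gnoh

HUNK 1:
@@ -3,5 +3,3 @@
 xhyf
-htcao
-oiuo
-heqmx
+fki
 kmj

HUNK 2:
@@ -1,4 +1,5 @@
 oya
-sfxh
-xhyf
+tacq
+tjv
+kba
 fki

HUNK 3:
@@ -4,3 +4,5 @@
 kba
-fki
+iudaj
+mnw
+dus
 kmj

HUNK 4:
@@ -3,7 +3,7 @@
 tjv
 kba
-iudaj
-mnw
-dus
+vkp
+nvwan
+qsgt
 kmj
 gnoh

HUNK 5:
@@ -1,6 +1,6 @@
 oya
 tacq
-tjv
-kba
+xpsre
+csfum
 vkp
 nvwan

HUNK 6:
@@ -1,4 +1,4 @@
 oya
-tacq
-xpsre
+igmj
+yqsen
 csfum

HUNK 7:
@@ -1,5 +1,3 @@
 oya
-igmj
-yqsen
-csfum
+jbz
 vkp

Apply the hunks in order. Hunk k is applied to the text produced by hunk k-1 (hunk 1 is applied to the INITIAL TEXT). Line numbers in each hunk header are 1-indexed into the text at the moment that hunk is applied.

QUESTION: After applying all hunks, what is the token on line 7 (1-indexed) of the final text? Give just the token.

Answer: gnoh

Derivation:
Hunk 1: at line 3 remove [htcao,oiuo,heqmx] add [fki] -> 6 lines: oya sfxh xhyf fki kmj gnoh
Hunk 2: at line 1 remove [sfxh,xhyf] add [tacq,tjv,kba] -> 7 lines: oya tacq tjv kba fki kmj gnoh
Hunk 3: at line 4 remove [fki] add [iudaj,mnw,dus] -> 9 lines: oya tacq tjv kba iudaj mnw dus kmj gnoh
Hunk 4: at line 3 remove [iudaj,mnw,dus] add [vkp,nvwan,qsgt] -> 9 lines: oya tacq tjv kba vkp nvwan qsgt kmj gnoh
Hunk 5: at line 1 remove [tjv,kba] add [xpsre,csfum] -> 9 lines: oya tacq xpsre csfum vkp nvwan qsgt kmj gnoh
Hunk 6: at line 1 remove [tacq,xpsre] add [igmj,yqsen] -> 9 lines: oya igmj yqsen csfum vkp nvwan qsgt kmj gnoh
Hunk 7: at line 1 remove [igmj,yqsen,csfum] add [jbz] -> 7 lines: oya jbz vkp nvwan qsgt kmj gnoh
Final line 7: gnoh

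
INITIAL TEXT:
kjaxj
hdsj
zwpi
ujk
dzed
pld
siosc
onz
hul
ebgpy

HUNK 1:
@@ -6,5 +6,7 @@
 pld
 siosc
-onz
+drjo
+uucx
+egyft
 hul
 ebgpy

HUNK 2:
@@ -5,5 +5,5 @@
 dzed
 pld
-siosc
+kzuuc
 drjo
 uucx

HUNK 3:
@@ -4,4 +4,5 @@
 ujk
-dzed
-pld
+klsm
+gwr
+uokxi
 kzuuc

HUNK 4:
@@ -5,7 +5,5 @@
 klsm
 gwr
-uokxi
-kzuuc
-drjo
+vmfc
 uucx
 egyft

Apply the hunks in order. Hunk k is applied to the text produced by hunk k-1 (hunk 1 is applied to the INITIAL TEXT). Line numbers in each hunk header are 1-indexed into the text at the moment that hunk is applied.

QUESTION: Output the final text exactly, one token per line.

Answer: kjaxj
hdsj
zwpi
ujk
klsm
gwr
vmfc
uucx
egyft
hul
ebgpy

Derivation:
Hunk 1: at line 6 remove [onz] add [drjo,uucx,egyft] -> 12 lines: kjaxj hdsj zwpi ujk dzed pld siosc drjo uucx egyft hul ebgpy
Hunk 2: at line 5 remove [siosc] add [kzuuc] -> 12 lines: kjaxj hdsj zwpi ujk dzed pld kzuuc drjo uucx egyft hul ebgpy
Hunk 3: at line 4 remove [dzed,pld] add [klsm,gwr,uokxi] -> 13 lines: kjaxj hdsj zwpi ujk klsm gwr uokxi kzuuc drjo uucx egyft hul ebgpy
Hunk 4: at line 5 remove [uokxi,kzuuc,drjo] add [vmfc] -> 11 lines: kjaxj hdsj zwpi ujk klsm gwr vmfc uucx egyft hul ebgpy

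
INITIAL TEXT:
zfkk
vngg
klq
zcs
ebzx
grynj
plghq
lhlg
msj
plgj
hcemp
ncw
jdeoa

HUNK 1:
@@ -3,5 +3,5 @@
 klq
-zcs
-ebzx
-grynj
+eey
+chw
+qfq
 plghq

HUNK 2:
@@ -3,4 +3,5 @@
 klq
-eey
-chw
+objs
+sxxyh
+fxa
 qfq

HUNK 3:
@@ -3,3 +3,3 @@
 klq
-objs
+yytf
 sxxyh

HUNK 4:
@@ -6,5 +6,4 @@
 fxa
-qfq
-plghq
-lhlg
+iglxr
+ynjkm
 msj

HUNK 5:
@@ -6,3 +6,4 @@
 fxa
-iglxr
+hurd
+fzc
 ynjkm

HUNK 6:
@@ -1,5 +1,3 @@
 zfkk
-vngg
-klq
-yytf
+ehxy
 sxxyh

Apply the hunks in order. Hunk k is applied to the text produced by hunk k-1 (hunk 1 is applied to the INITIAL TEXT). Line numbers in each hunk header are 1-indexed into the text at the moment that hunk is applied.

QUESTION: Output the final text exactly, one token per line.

Answer: zfkk
ehxy
sxxyh
fxa
hurd
fzc
ynjkm
msj
plgj
hcemp
ncw
jdeoa

Derivation:
Hunk 1: at line 3 remove [zcs,ebzx,grynj] add [eey,chw,qfq] -> 13 lines: zfkk vngg klq eey chw qfq plghq lhlg msj plgj hcemp ncw jdeoa
Hunk 2: at line 3 remove [eey,chw] add [objs,sxxyh,fxa] -> 14 lines: zfkk vngg klq objs sxxyh fxa qfq plghq lhlg msj plgj hcemp ncw jdeoa
Hunk 3: at line 3 remove [objs] add [yytf] -> 14 lines: zfkk vngg klq yytf sxxyh fxa qfq plghq lhlg msj plgj hcemp ncw jdeoa
Hunk 4: at line 6 remove [qfq,plghq,lhlg] add [iglxr,ynjkm] -> 13 lines: zfkk vngg klq yytf sxxyh fxa iglxr ynjkm msj plgj hcemp ncw jdeoa
Hunk 5: at line 6 remove [iglxr] add [hurd,fzc] -> 14 lines: zfkk vngg klq yytf sxxyh fxa hurd fzc ynjkm msj plgj hcemp ncw jdeoa
Hunk 6: at line 1 remove [vngg,klq,yytf] add [ehxy] -> 12 lines: zfkk ehxy sxxyh fxa hurd fzc ynjkm msj plgj hcemp ncw jdeoa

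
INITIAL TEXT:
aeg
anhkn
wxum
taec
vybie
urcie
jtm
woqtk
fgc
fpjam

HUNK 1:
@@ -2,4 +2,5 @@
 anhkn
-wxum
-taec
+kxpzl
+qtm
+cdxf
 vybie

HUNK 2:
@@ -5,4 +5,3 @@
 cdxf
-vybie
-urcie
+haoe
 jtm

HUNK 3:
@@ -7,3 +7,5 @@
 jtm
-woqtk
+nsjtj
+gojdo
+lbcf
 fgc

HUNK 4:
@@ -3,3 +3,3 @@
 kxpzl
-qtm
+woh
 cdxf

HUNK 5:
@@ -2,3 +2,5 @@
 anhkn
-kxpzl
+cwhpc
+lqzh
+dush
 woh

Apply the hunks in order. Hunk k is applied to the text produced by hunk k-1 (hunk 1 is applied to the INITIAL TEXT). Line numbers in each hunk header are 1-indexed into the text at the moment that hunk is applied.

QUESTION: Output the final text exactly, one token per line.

Answer: aeg
anhkn
cwhpc
lqzh
dush
woh
cdxf
haoe
jtm
nsjtj
gojdo
lbcf
fgc
fpjam

Derivation:
Hunk 1: at line 2 remove [wxum,taec] add [kxpzl,qtm,cdxf] -> 11 lines: aeg anhkn kxpzl qtm cdxf vybie urcie jtm woqtk fgc fpjam
Hunk 2: at line 5 remove [vybie,urcie] add [haoe] -> 10 lines: aeg anhkn kxpzl qtm cdxf haoe jtm woqtk fgc fpjam
Hunk 3: at line 7 remove [woqtk] add [nsjtj,gojdo,lbcf] -> 12 lines: aeg anhkn kxpzl qtm cdxf haoe jtm nsjtj gojdo lbcf fgc fpjam
Hunk 4: at line 3 remove [qtm] add [woh] -> 12 lines: aeg anhkn kxpzl woh cdxf haoe jtm nsjtj gojdo lbcf fgc fpjam
Hunk 5: at line 2 remove [kxpzl] add [cwhpc,lqzh,dush] -> 14 lines: aeg anhkn cwhpc lqzh dush woh cdxf haoe jtm nsjtj gojdo lbcf fgc fpjam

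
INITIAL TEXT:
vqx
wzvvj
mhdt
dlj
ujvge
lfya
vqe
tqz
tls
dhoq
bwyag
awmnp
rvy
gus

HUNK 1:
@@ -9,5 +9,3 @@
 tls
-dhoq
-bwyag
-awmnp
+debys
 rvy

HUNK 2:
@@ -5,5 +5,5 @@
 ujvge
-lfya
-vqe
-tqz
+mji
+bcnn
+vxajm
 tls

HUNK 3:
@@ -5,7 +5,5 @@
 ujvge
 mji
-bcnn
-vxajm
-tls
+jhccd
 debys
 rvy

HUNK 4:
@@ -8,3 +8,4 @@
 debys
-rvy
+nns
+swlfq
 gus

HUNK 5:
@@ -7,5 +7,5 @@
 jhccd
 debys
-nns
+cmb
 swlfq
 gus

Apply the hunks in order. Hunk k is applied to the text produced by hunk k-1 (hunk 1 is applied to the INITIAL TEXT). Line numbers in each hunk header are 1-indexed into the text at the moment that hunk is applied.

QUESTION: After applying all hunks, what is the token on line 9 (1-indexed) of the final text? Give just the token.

Hunk 1: at line 9 remove [dhoq,bwyag,awmnp] add [debys] -> 12 lines: vqx wzvvj mhdt dlj ujvge lfya vqe tqz tls debys rvy gus
Hunk 2: at line 5 remove [lfya,vqe,tqz] add [mji,bcnn,vxajm] -> 12 lines: vqx wzvvj mhdt dlj ujvge mji bcnn vxajm tls debys rvy gus
Hunk 3: at line 5 remove [bcnn,vxajm,tls] add [jhccd] -> 10 lines: vqx wzvvj mhdt dlj ujvge mji jhccd debys rvy gus
Hunk 4: at line 8 remove [rvy] add [nns,swlfq] -> 11 lines: vqx wzvvj mhdt dlj ujvge mji jhccd debys nns swlfq gus
Hunk 5: at line 7 remove [nns] add [cmb] -> 11 lines: vqx wzvvj mhdt dlj ujvge mji jhccd debys cmb swlfq gus
Final line 9: cmb

Answer: cmb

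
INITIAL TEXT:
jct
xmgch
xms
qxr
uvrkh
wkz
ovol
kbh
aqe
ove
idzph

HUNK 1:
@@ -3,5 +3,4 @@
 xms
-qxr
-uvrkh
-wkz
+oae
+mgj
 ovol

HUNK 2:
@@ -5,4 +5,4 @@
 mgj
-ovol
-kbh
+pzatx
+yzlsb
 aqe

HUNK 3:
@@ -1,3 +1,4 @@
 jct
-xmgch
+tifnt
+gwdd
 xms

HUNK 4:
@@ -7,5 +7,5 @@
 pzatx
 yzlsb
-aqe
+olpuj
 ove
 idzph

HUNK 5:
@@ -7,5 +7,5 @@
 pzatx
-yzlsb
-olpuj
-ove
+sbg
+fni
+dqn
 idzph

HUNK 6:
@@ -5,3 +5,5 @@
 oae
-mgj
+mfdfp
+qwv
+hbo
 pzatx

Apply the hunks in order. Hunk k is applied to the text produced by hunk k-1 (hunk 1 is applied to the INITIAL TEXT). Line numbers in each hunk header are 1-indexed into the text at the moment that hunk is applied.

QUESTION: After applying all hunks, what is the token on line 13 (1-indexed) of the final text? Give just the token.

Answer: idzph

Derivation:
Hunk 1: at line 3 remove [qxr,uvrkh,wkz] add [oae,mgj] -> 10 lines: jct xmgch xms oae mgj ovol kbh aqe ove idzph
Hunk 2: at line 5 remove [ovol,kbh] add [pzatx,yzlsb] -> 10 lines: jct xmgch xms oae mgj pzatx yzlsb aqe ove idzph
Hunk 3: at line 1 remove [xmgch] add [tifnt,gwdd] -> 11 lines: jct tifnt gwdd xms oae mgj pzatx yzlsb aqe ove idzph
Hunk 4: at line 7 remove [aqe] add [olpuj] -> 11 lines: jct tifnt gwdd xms oae mgj pzatx yzlsb olpuj ove idzph
Hunk 5: at line 7 remove [yzlsb,olpuj,ove] add [sbg,fni,dqn] -> 11 lines: jct tifnt gwdd xms oae mgj pzatx sbg fni dqn idzph
Hunk 6: at line 5 remove [mgj] add [mfdfp,qwv,hbo] -> 13 lines: jct tifnt gwdd xms oae mfdfp qwv hbo pzatx sbg fni dqn idzph
Final line 13: idzph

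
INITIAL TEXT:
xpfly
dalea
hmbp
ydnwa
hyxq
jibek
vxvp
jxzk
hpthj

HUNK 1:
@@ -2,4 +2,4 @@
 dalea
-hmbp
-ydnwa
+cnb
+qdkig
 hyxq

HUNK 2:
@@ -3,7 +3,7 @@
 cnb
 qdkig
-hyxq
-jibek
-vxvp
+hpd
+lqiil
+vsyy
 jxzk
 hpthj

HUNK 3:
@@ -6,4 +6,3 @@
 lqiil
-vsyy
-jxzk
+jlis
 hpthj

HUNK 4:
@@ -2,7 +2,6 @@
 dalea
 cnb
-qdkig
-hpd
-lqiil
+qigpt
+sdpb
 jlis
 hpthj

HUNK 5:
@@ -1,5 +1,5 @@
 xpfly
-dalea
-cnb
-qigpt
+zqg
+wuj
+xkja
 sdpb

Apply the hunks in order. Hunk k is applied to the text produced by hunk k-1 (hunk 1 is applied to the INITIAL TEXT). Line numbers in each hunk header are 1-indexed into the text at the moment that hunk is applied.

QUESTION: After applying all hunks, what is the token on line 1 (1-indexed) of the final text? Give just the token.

Hunk 1: at line 2 remove [hmbp,ydnwa] add [cnb,qdkig] -> 9 lines: xpfly dalea cnb qdkig hyxq jibek vxvp jxzk hpthj
Hunk 2: at line 3 remove [hyxq,jibek,vxvp] add [hpd,lqiil,vsyy] -> 9 lines: xpfly dalea cnb qdkig hpd lqiil vsyy jxzk hpthj
Hunk 3: at line 6 remove [vsyy,jxzk] add [jlis] -> 8 lines: xpfly dalea cnb qdkig hpd lqiil jlis hpthj
Hunk 4: at line 2 remove [qdkig,hpd,lqiil] add [qigpt,sdpb] -> 7 lines: xpfly dalea cnb qigpt sdpb jlis hpthj
Hunk 5: at line 1 remove [dalea,cnb,qigpt] add [zqg,wuj,xkja] -> 7 lines: xpfly zqg wuj xkja sdpb jlis hpthj
Final line 1: xpfly

Answer: xpfly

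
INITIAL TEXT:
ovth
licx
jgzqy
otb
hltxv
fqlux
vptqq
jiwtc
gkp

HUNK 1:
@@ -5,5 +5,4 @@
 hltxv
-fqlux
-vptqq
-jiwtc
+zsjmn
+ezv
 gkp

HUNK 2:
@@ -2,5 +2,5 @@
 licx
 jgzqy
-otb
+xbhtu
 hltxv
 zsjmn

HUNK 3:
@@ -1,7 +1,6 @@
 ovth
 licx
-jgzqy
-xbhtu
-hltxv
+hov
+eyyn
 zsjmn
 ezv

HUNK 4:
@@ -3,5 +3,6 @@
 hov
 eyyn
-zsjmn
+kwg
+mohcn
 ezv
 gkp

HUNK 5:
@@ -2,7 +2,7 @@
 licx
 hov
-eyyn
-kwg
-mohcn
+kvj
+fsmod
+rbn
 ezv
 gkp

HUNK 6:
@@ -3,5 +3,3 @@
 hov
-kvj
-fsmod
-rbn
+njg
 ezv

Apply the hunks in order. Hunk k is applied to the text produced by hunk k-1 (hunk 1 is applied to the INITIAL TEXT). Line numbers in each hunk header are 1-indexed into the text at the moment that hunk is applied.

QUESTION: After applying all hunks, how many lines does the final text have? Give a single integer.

Hunk 1: at line 5 remove [fqlux,vptqq,jiwtc] add [zsjmn,ezv] -> 8 lines: ovth licx jgzqy otb hltxv zsjmn ezv gkp
Hunk 2: at line 2 remove [otb] add [xbhtu] -> 8 lines: ovth licx jgzqy xbhtu hltxv zsjmn ezv gkp
Hunk 3: at line 1 remove [jgzqy,xbhtu,hltxv] add [hov,eyyn] -> 7 lines: ovth licx hov eyyn zsjmn ezv gkp
Hunk 4: at line 3 remove [zsjmn] add [kwg,mohcn] -> 8 lines: ovth licx hov eyyn kwg mohcn ezv gkp
Hunk 5: at line 2 remove [eyyn,kwg,mohcn] add [kvj,fsmod,rbn] -> 8 lines: ovth licx hov kvj fsmod rbn ezv gkp
Hunk 6: at line 3 remove [kvj,fsmod,rbn] add [njg] -> 6 lines: ovth licx hov njg ezv gkp
Final line count: 6

Answer: 6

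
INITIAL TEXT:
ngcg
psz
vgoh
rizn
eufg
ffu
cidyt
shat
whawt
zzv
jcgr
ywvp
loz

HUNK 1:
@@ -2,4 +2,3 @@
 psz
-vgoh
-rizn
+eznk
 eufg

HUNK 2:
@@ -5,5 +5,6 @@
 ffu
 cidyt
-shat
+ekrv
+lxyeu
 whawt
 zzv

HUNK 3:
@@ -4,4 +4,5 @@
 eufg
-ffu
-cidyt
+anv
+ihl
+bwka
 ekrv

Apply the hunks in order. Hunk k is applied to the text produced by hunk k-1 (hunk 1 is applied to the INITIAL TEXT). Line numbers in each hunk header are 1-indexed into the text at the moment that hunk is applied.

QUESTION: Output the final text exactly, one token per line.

Hunk 1: at line 2 remove [vgoh,rizn] add [eznk] -> 12 lines: ngcg psz eznk eufg ffu cidyt shat whawt zzv jcgr ywvp loz
Hunk 2: at line 5 remove [shat] add [ekrv,lxyeu] -> 13 lines: ngcg psz eznk eufg ffu cidyt ekrv lxyeu whawt zzv jcgr ywvp loz
Hunk 3: at line 4 remove [ffu,cidyt] add [anv,ihl,bwka] -> 14 lines: ngcg psz eznk eufg anv ihl bwka ekrv lxyeu whawt zzv jcgr ywvp loz

Answer: ngcg
psz
eznk
eufg
anv
ihl
bwka
ekrv
lxyeu
whawt
zzv
jcgr
ywvp
loz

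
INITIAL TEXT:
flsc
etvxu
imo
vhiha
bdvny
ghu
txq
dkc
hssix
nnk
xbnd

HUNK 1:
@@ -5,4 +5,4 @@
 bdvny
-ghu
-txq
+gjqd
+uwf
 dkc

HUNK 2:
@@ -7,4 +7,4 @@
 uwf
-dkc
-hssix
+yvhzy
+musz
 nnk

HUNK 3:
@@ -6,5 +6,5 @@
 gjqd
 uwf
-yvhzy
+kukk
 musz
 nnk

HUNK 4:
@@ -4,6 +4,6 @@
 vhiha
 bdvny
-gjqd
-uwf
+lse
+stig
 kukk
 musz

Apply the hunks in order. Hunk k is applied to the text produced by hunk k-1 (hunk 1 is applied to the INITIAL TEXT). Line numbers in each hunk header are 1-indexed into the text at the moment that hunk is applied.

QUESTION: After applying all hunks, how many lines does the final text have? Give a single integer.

Hunk 1: at line 5 remove [ghu,txq] add [gjqd,uwf] -> 11 lines: flsc etvxu imo vhiha bdvny gjqd uwf dkc hssix nnk xbnd
Hunk 2: at line 7 remove [dkc,hssix] add [yvhzy,musz] -> 11 lines: flsc etvxu imo vhiha bdvny gjqd uwf yvhzy musz nnk xbnd
Hunk 3: at line 6 remove [yvhzy] add [kukk] -> 11 lines: flsc etvxu imo vhiha bdvny gjqd uwf kukk musz nnk xbnd
Hunk 4: at line 4 remove [gjqd,uwf] add [lse,stig] -> 11 lines: flsc etvxu imo vhiha bdvny lse stig kukk musz nnk xbnd
Final line count: 11

Answer: 11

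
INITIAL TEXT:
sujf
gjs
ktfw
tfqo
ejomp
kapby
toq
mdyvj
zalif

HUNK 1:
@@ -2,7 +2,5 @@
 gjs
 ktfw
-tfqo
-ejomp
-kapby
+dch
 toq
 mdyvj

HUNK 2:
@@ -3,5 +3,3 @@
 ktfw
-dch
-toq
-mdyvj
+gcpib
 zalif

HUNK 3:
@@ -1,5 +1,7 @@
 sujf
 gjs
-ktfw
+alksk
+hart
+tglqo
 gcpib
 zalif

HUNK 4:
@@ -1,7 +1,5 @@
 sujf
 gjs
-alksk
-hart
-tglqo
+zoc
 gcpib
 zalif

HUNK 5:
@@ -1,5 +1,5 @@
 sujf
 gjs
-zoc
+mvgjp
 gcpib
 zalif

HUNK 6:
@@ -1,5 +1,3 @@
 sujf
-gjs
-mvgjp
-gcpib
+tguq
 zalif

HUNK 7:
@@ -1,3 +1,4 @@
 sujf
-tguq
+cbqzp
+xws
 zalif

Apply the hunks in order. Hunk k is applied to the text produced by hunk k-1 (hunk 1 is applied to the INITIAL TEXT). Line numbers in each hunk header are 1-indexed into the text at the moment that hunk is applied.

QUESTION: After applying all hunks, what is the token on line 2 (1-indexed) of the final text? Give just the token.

Answer: cbqzp

Derivation:
Hunk 1: at line 2 remove [tfqo,ejomp,kapby] add [dch] -> 7 lines: sujf gjs ktfw dch toq mdyvj zalif
Hunk 2: at line 3 remove [dch,toq,mdyvj] add [gcpib] -> 5 lines: sujf gjs ktfw gcpib zalif
Hunk 3: at line 1 remove [ktfw] add [alksk,hart,tglqo] -> 7 lines: sujf gjs alksk hart tglqo gcpib zalif
Hunk 4: at line 1 remove [alksk,hart,tglqo] add [zoc] -> 5 lines: sujf gjs zoc gcpib zalif
Hunk 5: at line 1 remove [zoc] add [mvgjp] -> 5 lines: sujf gjs mvgjp gcpib zalif
Hunk 6: at line 1 remove [gjs,mvgjp,gcpib] add [tguq] -> 3 lines: sujf tguq zalif
Hunk 7: at line 1 remove [tguq] add [cbqzp,xws] -> 4 lines: sujf cbqzp xws zalif
Final line 2: cbqzp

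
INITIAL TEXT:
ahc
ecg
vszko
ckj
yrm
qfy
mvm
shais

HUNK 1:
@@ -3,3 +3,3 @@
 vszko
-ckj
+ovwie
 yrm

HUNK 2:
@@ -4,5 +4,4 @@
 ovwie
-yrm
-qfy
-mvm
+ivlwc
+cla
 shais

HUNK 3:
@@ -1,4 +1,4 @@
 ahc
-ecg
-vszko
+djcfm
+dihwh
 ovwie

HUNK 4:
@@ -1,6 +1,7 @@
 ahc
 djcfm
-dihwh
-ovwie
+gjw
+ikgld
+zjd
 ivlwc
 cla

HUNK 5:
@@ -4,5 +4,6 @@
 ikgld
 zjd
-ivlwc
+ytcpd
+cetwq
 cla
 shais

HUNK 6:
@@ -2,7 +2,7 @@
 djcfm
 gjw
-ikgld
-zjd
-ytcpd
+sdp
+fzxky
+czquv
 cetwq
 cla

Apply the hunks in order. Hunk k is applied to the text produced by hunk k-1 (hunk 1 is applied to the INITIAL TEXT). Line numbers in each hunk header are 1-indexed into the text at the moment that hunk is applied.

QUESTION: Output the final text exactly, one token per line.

Hunk 1: at line 3 remove [ckj] add [ovwie] -> 8 lines: ahc ecg vszko ovwie yrm qfy mvm shais
Hunk 2: at line 4 remove [yrm,qfy,mvm] add [ivlwc,cla] -> 7 lines: ahc ecg vszko ovwie ivlwc cla shais
Hunk 3: at line 1 remove [ecg,vszko] add [djcfm,dihwh] -> 7 lines: ahc djcfm dihwh ovwie ivlwc cla shais
Hunk 4: at line 1 remove [dihwh,ovwie] add [gjw,ikgld,zjd] -> 8 lines: ahc djcfm gjw ikgld zjd ivlwc cla shais
Hunk 5: at line 4 remove [ivlwc] add [ytcpd,cetwq] -> 9 lines: ahc djcfm gjw ikgld zjd ytcpd cetwq cla shais
Hunk 6: at line 2 remove [ikgld,zjd,ytcpd] add [sdp,fzxky,czquv] -> 9 lines: ahc djcfm gjw sdp fzxky czquv cetwq cla shais

Answer: ahc
djcfm
gjw
sdp
fzxky
czquv
cetwq
cla
shais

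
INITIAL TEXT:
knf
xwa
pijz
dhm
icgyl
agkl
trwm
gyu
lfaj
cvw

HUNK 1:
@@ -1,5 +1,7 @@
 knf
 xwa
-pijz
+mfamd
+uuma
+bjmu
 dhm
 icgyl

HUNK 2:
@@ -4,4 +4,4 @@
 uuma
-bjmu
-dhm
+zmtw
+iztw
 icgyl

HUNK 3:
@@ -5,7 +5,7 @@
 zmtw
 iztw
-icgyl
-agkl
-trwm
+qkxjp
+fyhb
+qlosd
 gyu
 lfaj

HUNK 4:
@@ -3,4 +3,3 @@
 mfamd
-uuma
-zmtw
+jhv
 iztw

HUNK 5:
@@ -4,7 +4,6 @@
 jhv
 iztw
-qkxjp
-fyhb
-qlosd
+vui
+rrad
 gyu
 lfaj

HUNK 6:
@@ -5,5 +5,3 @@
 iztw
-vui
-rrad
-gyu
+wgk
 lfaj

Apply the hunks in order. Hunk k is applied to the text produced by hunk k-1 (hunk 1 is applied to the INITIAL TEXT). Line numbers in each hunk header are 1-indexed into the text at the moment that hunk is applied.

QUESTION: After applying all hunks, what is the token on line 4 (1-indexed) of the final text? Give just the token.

Answer: jhv

Derivation:
Hunk 1: at line 1 remove [pijz] add [mfamd,uuma,bjmu] -> 12 lines: knf xwa mfamd uuma bjmu dhm icgyl agkl trwm gyu lfaj cvw
Hunk 2: at line 4 remove [bjmu,dhm] add [zmtw,iztw] -> 12 lines: knf xwa mfamd uuma zmtw iztw icgyl agkl trwm gyu lfaj cvw
Hunk 3: at line 5 remove [icgyl,agkl,trwm] add [qkxjp,fyhb,qlosd] -> 12 lines: knf xwa mfamd uuma zmtw iztw qkxjp fyhb qlosd gyu lfaj cvw
Hunk 4: at line 3 remove [uuma,zmtw] add [jhv] -> 11 lines: knf xwa mfamd jhv iztw qkxjp fyhb qlosd gyu lfaj cvw
Hunk 5: at line 4 remove [qkxjp,fyhb,qlosd] add [vui,rrad] -> 10 lines: knf xwa mfamd jhv iztw vui rrad gyu lfaj cvw
Hunk 6: at line 5 remove [vui,rrad,gyu] add [wgk] -> 8 lines: knf xwa mfamd jhv iztw wgk lfaj cvw
Final line 4: jhv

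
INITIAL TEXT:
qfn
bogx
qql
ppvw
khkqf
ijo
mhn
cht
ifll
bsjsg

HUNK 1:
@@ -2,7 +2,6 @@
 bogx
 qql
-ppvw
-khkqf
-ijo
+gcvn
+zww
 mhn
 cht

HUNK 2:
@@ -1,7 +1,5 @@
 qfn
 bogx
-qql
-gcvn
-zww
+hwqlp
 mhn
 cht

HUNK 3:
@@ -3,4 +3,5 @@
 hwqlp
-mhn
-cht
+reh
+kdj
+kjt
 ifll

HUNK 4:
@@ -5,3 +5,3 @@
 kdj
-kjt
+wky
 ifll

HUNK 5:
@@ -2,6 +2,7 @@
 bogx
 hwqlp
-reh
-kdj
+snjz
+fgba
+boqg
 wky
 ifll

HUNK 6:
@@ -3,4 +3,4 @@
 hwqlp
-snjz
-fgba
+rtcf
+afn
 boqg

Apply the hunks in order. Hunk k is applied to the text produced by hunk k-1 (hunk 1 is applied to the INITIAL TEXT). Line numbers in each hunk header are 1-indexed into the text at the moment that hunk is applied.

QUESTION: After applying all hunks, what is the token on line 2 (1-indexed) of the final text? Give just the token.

Answer: bogx

Derivation:
Hunk 1: at line 2 remove [ppvw,khkqf,ijo] add [gcvn,zww] -> 9 lines: qfn bogx qql gcvn zww mhn cht ifll bsjsg
Hunk 2: at line 1 remove [qql,gcvn,zww] add [hwqlp] -> 7 lines: qfn bogx hwqlp mhn cht ifll bsjsg
Hunk 3: at line 3 remove [mhn,cht] add [reh,kdj,kjt] -> 8 lines: qfn bogx hwqlp reh kdj kjt ifll bsjsg
Hunk 4: at line 5 remove [kjt] add [wky] -> 8 lines: qfn bogx hwqlp reh kdj wky ifll bsjsg
Hunk 5: at line 2 remove [reh,kdj] add [snjz,fgba,boqg] -> 9 lines: qfn bogx hwqlp snjz fgba boqg wky ifll bsjsg
Hunk 6: at line 3 remove [snjz,fgba] add [rtcf,afn] -> 9 lines: qfn bogx hwqlp rtcf afn boqg wky ifll bsjsg
Final line 2: bogx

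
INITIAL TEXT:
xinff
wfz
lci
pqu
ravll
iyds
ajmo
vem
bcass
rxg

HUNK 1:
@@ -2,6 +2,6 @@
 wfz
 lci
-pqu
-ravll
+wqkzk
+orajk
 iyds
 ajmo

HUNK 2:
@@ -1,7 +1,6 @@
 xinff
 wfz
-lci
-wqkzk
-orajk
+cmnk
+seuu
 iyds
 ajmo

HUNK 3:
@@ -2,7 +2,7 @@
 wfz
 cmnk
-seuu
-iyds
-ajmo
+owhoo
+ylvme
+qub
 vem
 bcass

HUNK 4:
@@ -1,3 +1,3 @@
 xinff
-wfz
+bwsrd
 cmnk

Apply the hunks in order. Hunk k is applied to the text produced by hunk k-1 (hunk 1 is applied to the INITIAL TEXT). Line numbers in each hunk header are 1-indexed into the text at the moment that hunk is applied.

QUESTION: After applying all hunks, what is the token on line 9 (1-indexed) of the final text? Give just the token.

Answer: rxg

Derivation:
Hunk 1: at line 2 remove [pqu,ravll] add [wqkzk,orajk] -> 10 lines: xinff wfz lci wqkzk orajk iyds ajmo vem bcass rxg
Hunk 2: at line 1 remove [lci,wqkzk,orajk] add [cmnk,seuu] -> 9 lines: xinff wfz cmnk seuu iyds ajmo vem bcass rxg
Hunk 3: at line 2 remove [seuu,iyds,ajmo] add [owhoo,ylvme,qub] -> 9 lines: xinff wfz cmnk owhoo ylvme qub vem bcass rxg
Hunk 4: at line 1 remove [wfz] add [bwsrd] -> 9 lines: xinff bwsrd cmnk owhoo ylvme qub vem bcass rxg
Final line 9: rxg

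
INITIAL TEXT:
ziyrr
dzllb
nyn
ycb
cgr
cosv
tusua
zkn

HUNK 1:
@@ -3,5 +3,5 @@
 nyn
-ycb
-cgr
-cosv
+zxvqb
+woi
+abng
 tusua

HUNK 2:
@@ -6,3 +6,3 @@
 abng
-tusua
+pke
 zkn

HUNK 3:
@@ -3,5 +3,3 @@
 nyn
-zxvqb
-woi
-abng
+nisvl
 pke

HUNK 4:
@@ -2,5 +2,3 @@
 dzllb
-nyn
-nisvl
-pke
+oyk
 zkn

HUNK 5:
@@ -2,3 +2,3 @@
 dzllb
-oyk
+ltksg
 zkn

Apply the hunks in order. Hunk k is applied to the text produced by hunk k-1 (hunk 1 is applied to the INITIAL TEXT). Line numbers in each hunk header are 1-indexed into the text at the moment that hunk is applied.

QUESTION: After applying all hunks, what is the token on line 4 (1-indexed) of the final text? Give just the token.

Answer: zkn

Derivation:
Hunk 1: at line 3 remove [ycb,cgr,cosv] add [zxvqb,woi,abng] -> 8 lines: ziyrr dzllb nyn zxvqb woi abng tusua zkn
Hunk 2: at line 6 remove [tusua] add [pke] -> 8 lines: ziyrr dzllb nyn zxvqb woi abng pke zkn
Hunk 3: at line 3 remove [zxvqb,woi,abng] add [nisvl] -> 6 lines: ziyrr dzllb nyn nisvl pke zkn
Hunk 4: at line 2 remove [nyn,nisvl,pke] add [oyk] -> 4 lines: ziyrr dzllb oyk zkn
Hunk 5: at line 2 remove [oyk] add [ltksg] -> 4 lines: ziyrr dzllb ltksg zkn
Final line 4: zkn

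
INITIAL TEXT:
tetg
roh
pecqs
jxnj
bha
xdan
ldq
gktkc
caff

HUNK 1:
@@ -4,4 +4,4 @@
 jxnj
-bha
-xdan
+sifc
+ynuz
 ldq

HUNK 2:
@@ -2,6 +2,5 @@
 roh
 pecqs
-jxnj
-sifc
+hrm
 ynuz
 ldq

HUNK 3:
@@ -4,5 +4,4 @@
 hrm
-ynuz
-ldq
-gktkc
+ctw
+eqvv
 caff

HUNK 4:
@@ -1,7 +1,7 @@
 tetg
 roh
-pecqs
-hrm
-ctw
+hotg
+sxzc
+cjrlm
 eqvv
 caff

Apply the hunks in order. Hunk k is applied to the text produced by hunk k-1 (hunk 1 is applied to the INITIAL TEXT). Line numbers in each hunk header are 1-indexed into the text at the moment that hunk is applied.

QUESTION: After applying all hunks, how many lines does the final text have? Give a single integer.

Answer: 7

Derivation:
Hunk 1: at line 4 remove [bha,xdan] add [sifc,ynuz] -> 9 lines: tetg roh pecqs jxnj sifc ynuz ldq gktkc caff
Hunk 2: at line 2 remove [jxnj,sifc] add [hrm] -> 8 lines: tetg roh pecqs hrm ynuz ldq gktkc caff
Hunk 3: at line 4 remove [ynuz,ldq,gktkc] add [ctw,eqvv] -> 7 lines: tetg roh pecqs hrm ctw eqvv caff
Hunk 4: at line 1 remove [pecqs,hrm,ctw] add [hotg,sxzc,cjrlm] -> 7 lines: tetg roh hotg sxzc cjrlm eqvv caff
Final line count: 7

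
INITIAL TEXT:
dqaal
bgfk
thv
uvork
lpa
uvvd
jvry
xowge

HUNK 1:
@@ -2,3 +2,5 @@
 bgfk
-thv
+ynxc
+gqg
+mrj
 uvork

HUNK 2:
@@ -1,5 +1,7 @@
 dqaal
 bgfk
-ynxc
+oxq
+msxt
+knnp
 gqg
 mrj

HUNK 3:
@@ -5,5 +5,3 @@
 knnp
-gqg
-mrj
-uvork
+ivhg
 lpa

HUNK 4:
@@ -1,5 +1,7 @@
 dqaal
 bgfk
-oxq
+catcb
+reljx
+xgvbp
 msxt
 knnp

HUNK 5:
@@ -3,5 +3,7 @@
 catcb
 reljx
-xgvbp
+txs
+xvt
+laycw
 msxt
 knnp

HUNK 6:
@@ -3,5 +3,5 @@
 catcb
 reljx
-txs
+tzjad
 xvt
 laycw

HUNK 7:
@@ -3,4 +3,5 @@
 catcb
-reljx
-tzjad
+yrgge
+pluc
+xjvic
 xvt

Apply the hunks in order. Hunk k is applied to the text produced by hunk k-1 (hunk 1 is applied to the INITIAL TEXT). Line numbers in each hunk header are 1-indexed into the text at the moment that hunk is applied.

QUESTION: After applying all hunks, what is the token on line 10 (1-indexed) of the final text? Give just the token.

Hunk 1: at line 2 remove [thv] add [ynxc,gqg,mrj] -> 10 lines: dqaal bgfk ynxc gqg mrj uvork lpa uvvd jvry xowge
Hunk 2: at line 1 remove [ynxc] add [oxq,msxt,knnp] -> 12 lines: dqaal bgfk oxq msxt knnp gqg mrj uvork lpa uvvd jvry xowge
Hunk 3: at line 5 remove [gqg,mrj,uvork] add [ivhg] -> 10 lines: dqaal bgfk oxq msxt knnp ivhg lpa uvvd jvry xowge
Hunk 4: at line 1 remove [oxq] add [catcb,reljx,xgvbp] -> 12 lines: dqaal bgfk catcb reljx xgvbp msxt knnp ivhg lpa uvvd jvry xowge
Hunk 5: at line 3 remove [xgvbp] add [txs,xvt,laycw] -> 14 lines: dqaal bgfk catcb reljx txs xvt laycw msxt knnp ivhg lpa uvvd jvry xowge
Hunk 6: at line 3 remove [txs] add [tzjad] -> 14 lines: dqaal bgfk catcb reljx tzjad xvt laycw msxt knnp ivhg lpa uvvd jvry xowge
Hunk 7: at line 3 remove [reljx,tzjad] add [yrgge,pluc,xjvic] -> 15 lines: dqaal bgfk catcb yrgge pluc xjvic xvt laycw msxt knnp ivhg lpa uvvd jvry xowge
Final line 10: knnp

Answer: knnp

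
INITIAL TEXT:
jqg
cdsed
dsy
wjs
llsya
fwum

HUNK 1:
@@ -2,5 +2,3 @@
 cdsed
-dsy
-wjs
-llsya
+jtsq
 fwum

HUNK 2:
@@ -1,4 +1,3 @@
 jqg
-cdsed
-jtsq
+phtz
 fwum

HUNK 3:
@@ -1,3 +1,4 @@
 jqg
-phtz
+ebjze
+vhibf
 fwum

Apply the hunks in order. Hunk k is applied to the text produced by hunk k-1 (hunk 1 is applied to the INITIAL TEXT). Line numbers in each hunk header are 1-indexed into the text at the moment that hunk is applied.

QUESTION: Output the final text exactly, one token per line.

Answer: jqg
ebjze
vhibf
fwum

Derivation:
Hunk 1: at line 2 remove [dsy,wjs,llsya] add [jtsq] -> 4 lines: jqg cdsed jtsq fwum
Hunk 2: at line 1 remove [cdsed,jtsq] add [phtz] -> 3 lines: jqg phtz fwum
Hunk 3: at line 1 remove [phtz] add [ebjze,vhibf] -> 4 lines: jqg ebjze vhibf fwum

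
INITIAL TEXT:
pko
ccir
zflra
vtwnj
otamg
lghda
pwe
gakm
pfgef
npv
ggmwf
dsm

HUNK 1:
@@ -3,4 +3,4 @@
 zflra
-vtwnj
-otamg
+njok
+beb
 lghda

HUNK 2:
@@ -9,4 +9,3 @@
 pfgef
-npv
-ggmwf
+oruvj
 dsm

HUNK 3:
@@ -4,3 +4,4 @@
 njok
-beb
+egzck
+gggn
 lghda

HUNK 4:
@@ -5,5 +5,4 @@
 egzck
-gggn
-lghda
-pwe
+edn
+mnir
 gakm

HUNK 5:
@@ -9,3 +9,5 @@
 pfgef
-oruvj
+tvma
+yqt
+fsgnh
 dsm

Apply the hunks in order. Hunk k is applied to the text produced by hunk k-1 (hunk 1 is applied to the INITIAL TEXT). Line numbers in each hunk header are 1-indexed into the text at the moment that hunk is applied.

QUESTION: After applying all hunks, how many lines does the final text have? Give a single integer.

Answer: 13

Derivation:
Hunk 1: at line 3 remove [vtwnj,otamg] add [njok,beb] -> 12 lines: pko ccir zflra njok beb lghda pwe gakm pfgef npv ggmwf dsm
Hunk 2: at line 9 remove [npv,ggmwf] add [oruvj] -> 11 lines: pko ccir zflra njok beb lghda pwe gakm pfgef oruvj dsm
Hunk 3: at line 4 remove [beb] add [egzck,gggn] -> 12 lines: pko ccir zflra njok egzck gggn lghda pwe gakm pfgef oruvj dsm
Hunk 4: at line 5 remove [gggn,lghda,pwe] add [edn,mnir] -> 11 lines: pko ccir zflra njok egzck edn mnir gakm pfgef oruvj dsm
Hunk 5: at line 9 remove [oruvj] add [tvma,yqt,fsgnh] -> 13 lines: pko ccir zflra njok egzck edn mnir gakm pfgef tvma yqt fsgnh dsm
Final line count: 13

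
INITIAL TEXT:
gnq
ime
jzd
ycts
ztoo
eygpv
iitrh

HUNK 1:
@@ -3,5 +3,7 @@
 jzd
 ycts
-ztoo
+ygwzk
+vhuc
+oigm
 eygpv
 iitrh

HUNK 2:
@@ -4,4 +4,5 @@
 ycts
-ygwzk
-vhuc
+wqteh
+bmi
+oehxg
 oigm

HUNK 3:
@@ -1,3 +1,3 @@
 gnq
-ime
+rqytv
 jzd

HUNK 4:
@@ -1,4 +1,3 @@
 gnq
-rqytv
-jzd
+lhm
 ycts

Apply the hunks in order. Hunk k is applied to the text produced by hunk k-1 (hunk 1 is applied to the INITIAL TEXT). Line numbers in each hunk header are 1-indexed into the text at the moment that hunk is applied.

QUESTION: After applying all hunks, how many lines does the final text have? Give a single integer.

Answer: 9

Derivation:
Hunk 1: at line 3 remove [ztoo] add [ygwzk,vhuc,oigm] -> 9 lines: gnq ime jzd ycts ygwzk vhuc oigm eygpv iitrh
Hunk 2: at line 4 remove [ygwzk,vhuc] add [wqteh,bmi,oehxg] -> 10 lines: gnq ime jzd ycts wqteh bmi oehxg oigm eygpv iitrh
Hunk 3: at line 1 remove [ime] add [rqytv] -> 10 lines: gnq rqytv jzd ycts wqteh bmi oehxg oigm eygpv iitrh
Hunk 4: at line 1 remove [rqytv,jzd] add [lhm] -> 9 lines: gnq lhm ycts wqteh bmi oehxg oigm eygpv iitrh
Final line count: 9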